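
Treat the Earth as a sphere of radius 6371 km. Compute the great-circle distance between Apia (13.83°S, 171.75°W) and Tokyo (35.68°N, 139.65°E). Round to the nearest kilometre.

7509 km

Δλ = 139.65 − -171.75 = 311.40°; wrapped into (−180°, 180°]: -48.60°.
Δφ = 35.68 − -13.83 = 49.51°.
a = sin²(Δφ/2) + cos φ₁ · cos φ₂ · sin²(Δλ/2) = 0.308911.
c = 2·atan2(√a, √(1−a)) = 1.17864 rad → d = 6371·c ≈ 7509.14 km.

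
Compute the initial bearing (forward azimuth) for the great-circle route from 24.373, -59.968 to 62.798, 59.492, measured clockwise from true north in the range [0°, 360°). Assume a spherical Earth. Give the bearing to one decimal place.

Δλ = 59.492 − -59.968 = 119.460°.
θ = atan2( sin Δλ · cos φ₂ , cos φ₁ · sin φ₂ − sin φ₁ · cos φ₂ · cos Δλ )
  = atan2(0.39802, 0.90291) = 23.789° → normalised to [0°, 360°): 23.789°.

23.8°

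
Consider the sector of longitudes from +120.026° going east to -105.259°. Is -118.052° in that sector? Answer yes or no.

Band width going east from +120.026° to -105.259°: ((-105.259 − 120.026) mod 360) = 134.715°.
Offset of -118.052° east of the west edge: ((-118.052 − 120.026) mod 360) = 121.922°.
121.922° ≤ 134.715° ⇒ inside.

Yes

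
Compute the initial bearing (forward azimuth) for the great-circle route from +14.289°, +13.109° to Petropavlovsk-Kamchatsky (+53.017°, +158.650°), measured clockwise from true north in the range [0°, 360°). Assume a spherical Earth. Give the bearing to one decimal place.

20.8°

Δλ = 158.650 − 13.109 = 145.541°.
θ = atan2( sin Δλ · cos φ₂ , cos φ₁ · sin φ₂ − sin φ₁ · cos φ₂ · cos Δλ )
  = atan2(0.34038, 0.89653) = 20.790° → normalised to [0°, 360°): 20.790°.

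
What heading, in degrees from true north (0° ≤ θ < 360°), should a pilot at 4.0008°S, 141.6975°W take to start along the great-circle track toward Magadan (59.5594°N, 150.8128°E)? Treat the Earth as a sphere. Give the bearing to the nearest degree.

Δλ = 150.8128 − -141.6975 = 292.5103°; wrapped into (−180°, 180°]: -67.4897°.
θ = atan2( sin Δλ · cos φ₂ , cos φ₁ · sin φ₂ − sin φ₁ · cos φ₂ · cos Δλ )
  = atan2(-0.46804, 0.87359) = -28.181° → normalised to [0°, 360°): 331.819°.

332°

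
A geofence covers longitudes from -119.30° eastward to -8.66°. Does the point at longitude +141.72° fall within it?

Band width going east from -119.30° to -8.66°: ((-8.66 − -119.30) mod 360) = 110.64°.
Offset of +141.72° east of the west edge: ((141.72 − -119.30) mod 360) = 261.02°.
261.02° > 110.64° ⇒ outside.

No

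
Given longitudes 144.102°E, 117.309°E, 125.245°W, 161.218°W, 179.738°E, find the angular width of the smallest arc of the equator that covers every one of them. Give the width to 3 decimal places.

Sort the longitudes: -161.218°, -125.245°, +117.309°, +144.102°, +179.738°.
Eastward gaps between consecutive values (wrapping around): 35.973°, 242.554°, 26.793°, 35.636°, 19.044°.
Largest gap = 242.554° ⇒ minimal covering band is its complement: 360° − 242.554° = 117.446°.
Band runs from +117.309° eastward to -125.245°, crossing the antimeridian.

117.446°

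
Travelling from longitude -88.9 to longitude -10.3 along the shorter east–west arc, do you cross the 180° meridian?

No

Signed shortest Δλ = ((-10.3 − -88.9 + 180) mod 360) − 180 = 78.6°.
Going east by 78.6° from -88.9° reaches -10.3° without touching 180°.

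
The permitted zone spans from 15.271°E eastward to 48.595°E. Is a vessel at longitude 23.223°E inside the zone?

Band width going east from +15.271° to +48.595°: ((48.595 − 15.271) mod 360) = 33.324°.
Offset of +23.223° east of the west edge: ((23.223 − 15.271) mod 360) = 7.952°.
7.952° ≤ 33.324° ⇒ inside.

Yes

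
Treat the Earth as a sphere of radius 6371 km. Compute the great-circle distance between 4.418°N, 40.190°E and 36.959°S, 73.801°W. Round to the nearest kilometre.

12424 km

Δλ = -73.801 − 40.190 = -113.991°.
Δφ = -36.959 − 4.418 = -41.377°.
a = sin²(Δφ/2) + cos φ₁ · cos φ₂ · sin²(Δλ/2) = 0.685122.
c = 2·atan2(√a, √(1−a)) = 1.95007 rad → d = 6371·c ≈ 12423.89 km.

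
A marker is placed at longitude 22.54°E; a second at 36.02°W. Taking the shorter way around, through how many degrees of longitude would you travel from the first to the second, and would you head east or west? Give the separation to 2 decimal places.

Raw difference: -36.02 − 22.54 = -58.56°.
Normalise into (−180°, 180°]: -58.56° stays -58.56°.
Negative ⇒ the second point lies to the west; separation 58.56°.

58.56° west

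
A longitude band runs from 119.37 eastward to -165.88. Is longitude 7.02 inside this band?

Band width going east from +119.37° to -165.88°: ((-165.88 − 119.37) mod 360) = 74.75°.
Offset of +7.02° east of the west edge: ((7.02 − 119.37) mod 360) = 247.65°.
247.65° > 74.75° ⇒ outside.

No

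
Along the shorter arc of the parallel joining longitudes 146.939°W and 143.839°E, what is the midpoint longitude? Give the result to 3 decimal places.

Signed shortest Δλ from -146.939° to +143.839° is -69.222°.
Midpoint longitude = -146.939° + (-69.222°)/2 = -146.939° − 34.611° = -181.550°.
Normalise into (−180°, 180°]: +178.450°.
(The naïve average (-146.939 + +143.839)/2 = -1.55° is on the wrong side of the globe.)

178.450°E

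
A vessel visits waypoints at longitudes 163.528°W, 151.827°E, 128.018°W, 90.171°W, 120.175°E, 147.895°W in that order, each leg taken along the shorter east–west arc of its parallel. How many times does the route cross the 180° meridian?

4

Leg 1: -163.528° → +151.827°, shortest Δλ = -44.645° (west) — crosses 180°.
Leg 2: +151.827° → -128.018°, shortest Δλ = 80.155° (east) — crosses 180°.
Leg 3: -128.018° → -90.171°, shortest Δλ = 37.847° (east) — does not cross 180°.
Leg 4: -90.171° → +120.175°, shortest Δλ = -149.654° (west) — crosses 180°.
Leg 5: +120.175° → -147.895°, shortest Δλ = 91.93° (east) — crosses 180°.
Total crossings: 4.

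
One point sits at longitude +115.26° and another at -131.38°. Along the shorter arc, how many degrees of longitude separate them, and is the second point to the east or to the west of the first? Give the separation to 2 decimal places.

Raw difference: -131.38 − 115.26 = -246.64°.
Normalise into (−180°, 180°]: -246.64° + 360° = 113.36°.
Positive ⇒ the second point lies to the east; separation 113.36°.

113.36° east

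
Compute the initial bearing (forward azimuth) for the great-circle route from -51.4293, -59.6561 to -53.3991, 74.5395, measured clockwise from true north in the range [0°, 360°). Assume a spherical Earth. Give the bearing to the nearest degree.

153°

Δλ = 74.5395 − -59.6561 = 134.1956°.
θ = atan2( sin Δλ · cos φ₂ , cos φ₁ · sin φ₂ − sin φ₁ · cos φ₂ · cos Δλ )
  = atan2(0.42748, -0.82550) = 152.623° → normalised to [0°, 360°): 152.623°.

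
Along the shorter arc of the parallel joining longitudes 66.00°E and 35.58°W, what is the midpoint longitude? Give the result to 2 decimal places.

15.21°E

Signed shortest Δλ from +66.00° to -35.58° is -101.58°.
Midpoint longitude = +66.00° + (-101.58°)/2 = +66.00° − 50.79° = +15.21°.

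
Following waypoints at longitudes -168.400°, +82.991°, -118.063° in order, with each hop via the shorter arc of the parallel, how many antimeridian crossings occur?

2

Leg 1: -168.400° → +82.991°, shortest Δλ = -108.609° (west) — crosses 180°.
Leg 2: +82.991° → -118.063°, shortest Δλ = 158.946° (east) — crosses 180°.
Total crossings: 2.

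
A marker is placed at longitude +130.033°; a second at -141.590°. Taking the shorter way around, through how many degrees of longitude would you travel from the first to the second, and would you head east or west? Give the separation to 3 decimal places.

Raw difference: -141.590 − 130.033 = -271.623°.
Normalise into (−180°, 180°]: -271.623° + 360° = 88.377°.
Positive ⇒ the second point lies to the east; separation 88.377°.

88.377° east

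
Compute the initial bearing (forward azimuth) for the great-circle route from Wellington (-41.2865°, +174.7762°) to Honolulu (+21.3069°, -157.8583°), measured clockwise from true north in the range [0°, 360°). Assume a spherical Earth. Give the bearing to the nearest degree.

28°

Δλ = -157.8583 − 174.7762 = -332.6345°; wrapped into (−180°, 180°]: 27.3655°.
θ = atan2( sin Δλ · cos φ₂ , cos φ₁ · sin φ₂ − sin φ₁ · cos φ₂ · cos Δλ )
  = atan2(0.42825, 0.81897) = 27.605° → normalised to [0°, 360°): 27.605°.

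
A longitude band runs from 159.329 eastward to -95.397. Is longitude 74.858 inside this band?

No

Band width going east from +159.329° to -95.397°: ((-95.397 − 159.329) mod 360) = 105.274°.
Offset of +74.858° east of the west edge: ((74.858 − 159.329) mod 360) = 275.529°.
275.529° > 105.274° ⇒ outside.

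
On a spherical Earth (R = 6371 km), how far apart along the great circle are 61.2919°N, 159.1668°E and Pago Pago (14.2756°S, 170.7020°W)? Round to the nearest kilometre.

Δλ = -170.7020 − 159.1668 = -329.8688°; wrapped into (−180°, 180°]: 30.1312°.
Δφ = -14.2756 − 61.2919 = -75.5675°.
a = sin²(Δφ/2) + cos φ₁ · cos φ₂ · sin²(Δλ/2) = 0.406831.
c = 2·atan2(√a, √(1−a)) = 1.38336 rad → d = 6371·c ≈ 8813.40 km.

8813 km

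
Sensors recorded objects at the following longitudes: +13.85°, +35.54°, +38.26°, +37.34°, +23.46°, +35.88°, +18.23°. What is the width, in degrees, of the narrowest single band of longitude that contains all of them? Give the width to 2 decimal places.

Sort the longitudes: +13.85°, +18.23°, +23.46°, +35.54°, +35.88°, +37.34°, +38.26°.
Eastward gaps between consecutive values (wrapping around): 4.38°, 5.23°, 12.08°, 0.34°, 1.46°, 0.92°, 335.59°.
Largest gap = 335.59° ⇒ minimal covering band is its complement: 360° − 335.59° = 24.41°.
Band runs from +13.85° eastward to +38.26°.

24.41°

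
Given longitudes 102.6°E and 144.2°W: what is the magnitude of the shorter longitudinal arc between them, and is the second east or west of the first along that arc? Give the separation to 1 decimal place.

113.2° east

Raw difference: -144.2 − 102.6 = -246.8°.
Normalise into (−180°, 180°]: -246.8° + 360° = 113.2°.
Positive ⇒ the second point lies to the east; separation 113.2°.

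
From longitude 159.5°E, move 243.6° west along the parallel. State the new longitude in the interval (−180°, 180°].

84.1°W

Start at +159.5°; shift −243.6° → -84.1°.
-84.1° already lies in (−180°, 180°].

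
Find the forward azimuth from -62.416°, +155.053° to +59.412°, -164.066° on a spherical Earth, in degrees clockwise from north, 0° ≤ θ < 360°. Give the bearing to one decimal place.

Δλ = -164.066 − 155.053 = -319.119°; wrapped into (−180°, 180°]: 40.881°.
θ = atan2( sin Δλ · cos φ₂ , cos φ₁ · sin φ₂ − sin φ₁ · cos φ₂ · cos Δλ )
  = atan2(0.33304, 0.73962) = 24.242° → normalised to [0°, 360°): 24.242°.

24.2°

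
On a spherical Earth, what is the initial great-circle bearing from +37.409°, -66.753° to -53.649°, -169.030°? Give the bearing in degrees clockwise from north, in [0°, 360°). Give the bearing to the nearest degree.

226°

Δλ = -169.030 − -66.753 = -102.277°.
θ = atan2( sin Δλ · cos φ₂ , cos φ₁ · sin φ₂ − sin φ₁ · cos φ₂ · cos Δλ )
  = atan2(-0.57918, -0.56318) = -134.198° → normalised to [0°, 360°): 225.802°.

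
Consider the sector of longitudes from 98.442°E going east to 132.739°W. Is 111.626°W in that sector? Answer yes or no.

No

Band width going east from +98.442° to -132.739°: ((-132.739 − 98.442) mod 360) = 128.819°.
Offset of -111.626° east of the west edge: ((-111.626 − 98.442) mod 360) = 149.932°.
149.932° > 128.819° ⇒ outside.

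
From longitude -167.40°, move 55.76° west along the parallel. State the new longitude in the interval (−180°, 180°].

+136.84°

Start at -167.40°; shift −55.76° → -223.16°.
-223.16° lies outside (−180°, 180°]; add 360° → +136.84°.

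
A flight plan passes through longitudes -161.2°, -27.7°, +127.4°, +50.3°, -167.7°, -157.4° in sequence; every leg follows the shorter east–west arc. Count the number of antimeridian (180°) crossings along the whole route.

1

Leg 1: -161.2° → -27.7°, shortest Δλ = 133.5° (east) — does not cross 180°.
Leg 2: -27.7° → +127.4°, shortest Δλ = 155.1° (east) — does not cross 180°.
Leg 3: +127.4° → +50.3°, shortest Δλ = -77.1° (west) — does not cross 180°.
Leg 4: +50.3° → -167.7°, shortest Δλ = 142.0° (east) — crosses 180°.
Leg 5: -167.7° → -157.4°, shortest Δλ = 10.3° (east) — does not cross 180°.
Total crossings: 1.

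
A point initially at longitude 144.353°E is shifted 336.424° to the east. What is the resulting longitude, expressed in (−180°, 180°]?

120.777°E

Start at +144.353°; shift +336.424° → +480.777°.
+480.777° lies outside (−180°, 180°]; subtract 360° → +120.777°.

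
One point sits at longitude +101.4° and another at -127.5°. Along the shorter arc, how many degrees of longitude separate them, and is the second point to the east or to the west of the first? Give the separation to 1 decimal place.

131.1° east

Raw difference: -127.5 − 101.4 = -228.9°.
Normalise into (−180°, 180°]: -228.9° + 360° = 131.1°.
Positive ⇒ the second point lies to the east; separation 131.1°.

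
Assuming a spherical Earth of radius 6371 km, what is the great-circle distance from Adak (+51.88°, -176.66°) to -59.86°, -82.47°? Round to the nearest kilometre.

Δλ = -82.47 − -176.66 = 94.19°.
Δφ = -59.86 − 51.88 = -111.74°.
a = sin²(Δφ/2) + cos φ₁ · cos φ₂ · sin²(Δλ/2) = 0.851501.
c = 2·atan2(√a, √(1−a)) = 2.35041 rad → d = 6371·c ≈ 14974.45 km.

14974 km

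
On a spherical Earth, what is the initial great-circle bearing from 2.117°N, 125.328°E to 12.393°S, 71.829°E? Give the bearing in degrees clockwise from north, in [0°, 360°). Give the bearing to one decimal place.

253.3°

Δλ = 71.829 − 125.328 = -53.499°.
θ = atan2( sin Δλ · cos φ₂ , cos φ₁ · sin φ₂ − sin φ₁ · cos φ₂ · cos Δλ )
  = atan2(-0.78512, -0.23593) = -106.726° → normalised to [0°, 360°): 253.274°.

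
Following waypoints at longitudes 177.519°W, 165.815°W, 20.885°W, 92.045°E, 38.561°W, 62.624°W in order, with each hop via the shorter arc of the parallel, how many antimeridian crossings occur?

Leg 1: -177.519° → -165.815°, shortest Δλ = 11.704° (east) — does not cross 180°.
Leg 2: -165.815° → -20.885°, shortest Δλ = 144.93° (east) — does not cross 180°.
Leg 3: -20.885° → +92.045°, shortest Δλ = 112.93° (east) — does not cross 180°.
Leg 4: +92.045° → -38.561°, shortest Δλ = -130.606° (west) — does not cross 180°.
Leg 5: -38.561° → -62.624°, shortest Δλ = -24.063° (west) — does not cross 180°.
Total crossings: 0.

0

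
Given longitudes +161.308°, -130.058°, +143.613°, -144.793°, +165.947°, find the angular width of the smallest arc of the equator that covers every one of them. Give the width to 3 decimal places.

Sort the longitudes: -144.793°, -130.058°, +143.613°, +161.308°, +165.947°.
Eastward gaps between consecutive values (wrapping around): 14.735°, 273.671°, 17.695°, 4.639°, 49.260°.
Largest gap = 273.671° ⇒ minimal covering band is its complement: 360° − 273.671° = 86.329°.
Band runs from +143.613° eastward to -130.058°, crossing the antimeridian.

86.329°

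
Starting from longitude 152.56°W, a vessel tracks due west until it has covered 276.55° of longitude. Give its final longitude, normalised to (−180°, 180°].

Start at -152.56°; shift −276.55° → -429.11°.
-429.11° lies outside (−180°, 180°]; add 360° → -69.11°.

69.11°W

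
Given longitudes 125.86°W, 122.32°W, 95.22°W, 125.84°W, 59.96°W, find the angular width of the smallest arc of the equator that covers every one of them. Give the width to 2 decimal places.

Sort the longitudes: -125.86°, -125.84°, -122.32°, -95.22°, -59.96°.
Eastward gaps between consecutive values (wrapping around): 0.02°, 3.52°, 27.10°, 35.26°, 294.10°.
Largest gap = 294.10° ⇒ minimal covering band is its complement: 360° − 294.10° = 65.90°.
Band runs from -125.86° eastward to -59.96°.

65.90°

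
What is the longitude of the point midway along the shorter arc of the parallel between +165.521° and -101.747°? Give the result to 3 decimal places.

-148.113°

Signed shortest Δλ from +165.521° to -101.747° is +92.732°.
Midpoint longitude = +165.521° + (+92.732°)/2 = +165.521° + 46.366° = +211.887°.
Normalise into (−180°, 180°]: -148.113°.
(The naïve average (+165.521 + -101.747)/2 = 31.887° is on the wrong side of the globe.)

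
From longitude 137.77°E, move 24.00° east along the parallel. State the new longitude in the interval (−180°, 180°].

Start at +137.77°; shift +24.00° → +161.77°.
+161.77° already lies in (−180°, 180°].

161.77°E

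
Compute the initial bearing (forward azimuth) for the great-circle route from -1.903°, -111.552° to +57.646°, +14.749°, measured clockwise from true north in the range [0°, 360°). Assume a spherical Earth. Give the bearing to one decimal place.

27.4°

Δλ = 14.749 − -111.552 = 126.301°.
θ = atan2( sin Δλ · cos φ₂ , cos φ₁ · sin φ₂ − sin φ₁ · cos φ₂ · cos Δλ )
  = atan2(0.43129, 0.83377) = 27.351° → normalised to [0°, 360°): 27.351°.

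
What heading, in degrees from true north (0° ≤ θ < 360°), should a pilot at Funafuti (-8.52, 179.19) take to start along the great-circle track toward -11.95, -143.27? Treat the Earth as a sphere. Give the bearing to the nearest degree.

99°

Δλ = -143.27 − 179.19 = -322.46°; wrapped into (−180°, 180°]: 37.54°.
θ = atan2( sin Δλ · cos φ₂ , cos φ₁ · sin φ₂ − sin φ₁ · cos φ₂ · cos Δλ )
  = atan2(0.59611, -0.08984) = 98.571° → normalised to [0°, 360°): 98.571°.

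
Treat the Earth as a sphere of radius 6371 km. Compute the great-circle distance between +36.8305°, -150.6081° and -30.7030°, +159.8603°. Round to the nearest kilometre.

9109 km

Δλ = 159.8603 − -150.6081 = 310.4684°; wrapped into (−180°, 180°]: -49.5316°.
Δφ = -30.7030 − 36.8305 = -67.5335°.
a = sin²(Δφ/2) + cos φ₁ · cos φ₂ · sin²(Δλ/2) = 0.429700.
c = 2·atan2(√a, √(1−a)) = 1.42973 rad → d = 6371·c ≈ 9108.81 km.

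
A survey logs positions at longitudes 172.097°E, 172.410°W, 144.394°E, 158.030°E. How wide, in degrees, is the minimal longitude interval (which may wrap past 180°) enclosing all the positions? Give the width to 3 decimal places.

Sort the longitudes: -172.410°, +144.394°, +158.030°, +172.097°.
Eastward gaps between consecutive values (wrapping around): 316.804°, 13.636°, 14.067°, 15.493°.
Largest gap = 316.804° ⇒ minimal covering band is its complement: 360° − 316.804° = 43.196°.
Band runs from +144.394° eastward to -172.410°, crossing the antimeridian.

43.196°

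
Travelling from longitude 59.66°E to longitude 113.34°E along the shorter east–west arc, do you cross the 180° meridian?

No

Signed shortest Δλ = ((113.34 − 59.66 + 180) mod 360) − 180 = 53.68°.
Going east by 53.68° from +59.66° reaches +113.34° without touching 180°.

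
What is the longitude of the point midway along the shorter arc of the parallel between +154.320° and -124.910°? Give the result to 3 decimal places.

Signed shortest Δλ from +154.320° to -124.910° is +80.770°.
Midpoint longitude = +154.320° + (+80.770°)/2 = +154.320° + 40.385° = +194.705°.
Normalise into (−180°, 180°]: -165.295°.
(The naïve average (+154.320 + -124.910)/2 = 14.705° is on the wrong side of the globe.)

-165.295°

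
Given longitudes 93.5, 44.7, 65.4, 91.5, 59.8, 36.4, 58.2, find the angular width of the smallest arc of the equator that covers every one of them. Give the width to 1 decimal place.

Sort the longitudes: +36.4°, +44.7°, +58.2°, +59.8°, +65.4°, +91.5°, +93.5°.
Eastward gaps between consecutive values (wrapping around): 8.3°, 13.5°, 1.6°, 5.6°, 26.1°, 2.0°, 302.9°.
Largest gap = 302.9° ⇒ minimal covering band is its complement: 360° − 302.9° = 57.1°.
Band runs from +36.4° eastward to +93.5°.

57.1°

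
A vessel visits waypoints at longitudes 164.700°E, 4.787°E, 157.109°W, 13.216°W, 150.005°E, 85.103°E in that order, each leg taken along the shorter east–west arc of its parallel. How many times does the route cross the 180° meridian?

0

Leg 1: +164.700° → +4.787°, shortest Δλ = -159.913° (west) — does not cross 180°.
Leg 2: +4.787° → -157.109°, shortest Δλ = -161.896° (west) — does not cross 180°.
Leg 3: -157.109° → -13.216°, shortest Δλ = 143.893° (east) — does not cross 180°.
Leg 4: -13.216° → +150.005°, shortest Δλ = 163.221° (east) — does not cross 180°.
Leg 5: +150.005° → +85.103°, shortest Δλ = -64.902° (west) — does not cross 180°.
Total crossings: 0.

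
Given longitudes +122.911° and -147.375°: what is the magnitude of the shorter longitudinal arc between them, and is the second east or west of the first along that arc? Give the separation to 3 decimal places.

89.714° east

Raw difference: -147.375 − 122.911 = -270.286°.
Normalise into (−180°, 180°]: -270.286° + 360° = 89.714°.
Positive ⇒ the second point lies to the east; separation 89.714°.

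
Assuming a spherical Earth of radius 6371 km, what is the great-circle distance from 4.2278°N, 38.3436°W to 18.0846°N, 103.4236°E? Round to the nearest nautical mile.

Δλ = 103.4236 − -38.3436 = 141.7672°.
Δφ = 18.0846 − 4.2278 = 13.8568°.
a = sin²(Δφ/2) + cos φ₁ · cos φ₂ · sin²(Δλ/2) = 0.860891.
c = 2·atan2(√a, √(1−a)) = 2.37717 rad → d = 6371·c ≈ 15144.94 km ≈ 8177.62 nmi.

8178 nmi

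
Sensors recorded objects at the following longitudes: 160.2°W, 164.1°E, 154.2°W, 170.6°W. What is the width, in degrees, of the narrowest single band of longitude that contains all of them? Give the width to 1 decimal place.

41.7°

Sort the longitudes: -170.6°, -160.2°, -154.2°, +164.1°.
Eastward gaps between consecutive values (wrapping around): 10.4°, 6.0°, 318.3°, 25.3°.
Largest gap = 318.3° ⇒ minimal covering band is its complement: 360° − 318.3° = 41.7°.
Band runs from +164.1° eastward to -154.2°, crossing the antimeridian.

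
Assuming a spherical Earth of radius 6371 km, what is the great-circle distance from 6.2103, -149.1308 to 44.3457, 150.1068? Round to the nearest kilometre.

7226 km

Δλ = 150.1068 − -149.1308 = 299.2376°; wrapped into (−180°, 180°]: -60.7624°.
Δφ = 44.3457 − 6.2103 = 38.1354°.
a = sin²(Δφ/2) + cos φ₁ · cos φ₂ · sin²(Δλ/2) = 0.288570.
c = 2·atan2(√a, √(1−a)) = 1.13420 rad → d = 6371·c ≈ 7225.97 km.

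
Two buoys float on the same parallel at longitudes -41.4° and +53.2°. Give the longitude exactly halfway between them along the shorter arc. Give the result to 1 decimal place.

Signed shortest Δλ from -41.4° to +53.2° is +94.6°.
Midpoint longitude = -41.4° + (+94.6°)/2 = -41.4° + 47.3° = +5.9°.

+5.9°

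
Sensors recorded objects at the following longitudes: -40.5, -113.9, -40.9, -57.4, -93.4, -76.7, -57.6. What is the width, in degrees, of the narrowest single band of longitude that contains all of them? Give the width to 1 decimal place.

Sort the longitudes: -113.9°, -93.4°, -76.7°, -57.6°, -57.4°, -40.9°, -40.5°.
Eastward gaps between consecutive values (wrapping around): 20.5°, 16.7°, 19.1°, 0.2°, 16.5°, 0.4°, 286.6°.
Largest gap = 286.6° ⇒ minimal covering band is its complement: 360° − 286.6° = 73.4°.
Band runs from -113.9° eastward to -40.5°.

73.4°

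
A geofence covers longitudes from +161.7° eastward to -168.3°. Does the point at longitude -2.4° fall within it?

Band width going east from +161.7° to -168.3°: ((-168.3 − 161.7) mod 360) = 30.0°.
Offset of -2.4° east of the west edge: ((-2.4 − 161.7) mod 360) = 195.9°.
195.9° > 30.0° ⇒ outside.

No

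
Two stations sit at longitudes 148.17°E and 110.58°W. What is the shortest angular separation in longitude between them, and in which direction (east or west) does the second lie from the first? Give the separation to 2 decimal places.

Raw difference: -110.58 − 148.17 = -258.75°.
Normalise into (−180°, 180°]: -258.75° + 360° = 101.25°.
Positive ⇒ the second point lies to the east; separation 101.25°.

101.25° east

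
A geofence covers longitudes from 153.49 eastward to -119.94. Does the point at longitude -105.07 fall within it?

No

Band width going east from +153.49° to -119.94°: ((-119.94 − 153.49) mod 360) = 86.57°.
Offset of -105.07° east of the west edge: ((-105.07 − 153.49) mod 360) = 101.44°.
101.44° > 86.57° ⇒ outside.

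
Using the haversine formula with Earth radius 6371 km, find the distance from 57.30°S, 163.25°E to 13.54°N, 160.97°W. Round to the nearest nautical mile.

Δλ = -160.97 − 163.25 = -324.22°; wrapped into (−180°, 180°]: 35.78°.
Δφ = 13.54 − -57.30 = 70.84°.
a = sin²(Δφ/2) + cos φ₁ · cos φ₂ · sin²(Δλ/2) = 0.385460.
c = 2·atan2(√a, √(1−a)) = 1.33966 rad → d = 6371·c ≈ 8535.00 km ≈ 4608.53 nmi.

4609 nmi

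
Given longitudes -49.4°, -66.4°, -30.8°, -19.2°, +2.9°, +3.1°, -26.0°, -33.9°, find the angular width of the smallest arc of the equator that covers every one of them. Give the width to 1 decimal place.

69.5°

Sort the longitudes: -66.4°, -49.4°, -33.9°, -30.8°, -26.0°, -19.2°, +2.9°, +3.1°.
Eastward gaps between consecutive values (wrapping around): 17.0°, 15.5°, 3.1°, 4.8°, 6.8°, 22.1°, 0.2°, 290.5°.
Largest gap = 290.5° ⇒ minimal covering band is its complement: 360° − 290.5° = 69.5°.
Band runs from -66.4° eastward to +3.1°.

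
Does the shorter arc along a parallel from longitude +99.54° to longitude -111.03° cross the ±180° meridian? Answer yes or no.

Yes

Naïve |-111.03 − 99.54| = 210.57° > 180°, so the shorter arc goes the other way round — across 180°.
Signed shortest Δλ = ((-111.03 − 99.54 + 180) mod 360) − 180 = 149.43°.
Going east by 149.43° from +99.54° passes through 180° before reaching -111.03°.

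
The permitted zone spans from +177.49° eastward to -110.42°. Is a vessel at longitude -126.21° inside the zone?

Yes

Band width going east from +177.49° to -110.42°: ((-110.42 − 177.49) mod 360) = 72.09°.
Offset of -126.21° east of the west edge: ((-126.21 − 177.49) mod 360) = 56.30°.
56.30° ≤ 72.09° ⇒ inside.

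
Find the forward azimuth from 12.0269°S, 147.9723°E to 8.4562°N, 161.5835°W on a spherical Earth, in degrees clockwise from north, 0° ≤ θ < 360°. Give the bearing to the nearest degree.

70°

Δλ = -161.5835 − 147.9723 = -309.5558°; wrapped into (−180°, 180°]: 50.4442°.
θ = atan2( sin Δλ · cos φ₂ , cos φ₁ · sin φ₂ − sin φ₁ · cos φ₂ · cos Δλ )
  = atan2(0.76262, 0.27508) = 70.166° → normalised to [0°, 360°): 70.166°.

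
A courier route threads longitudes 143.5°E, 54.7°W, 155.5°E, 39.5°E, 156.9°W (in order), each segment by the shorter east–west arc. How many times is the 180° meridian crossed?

Leg 1: +143.5° → -54.7°, shortest Δλ = 161.8° (east) — crosses 180°.
Leg 2: -54.7° → +155.5°, shortest Δλ = -149.8° (west) — crosses 180°.
Leg 3: +155.5° → +39.5°, shortest Δλ = -116.0° (west) — does not cross 180°.
Leg 4: +39.5° → -156.9°, shortest Δλ = 163.6° (east) — crosses 180°.
Total crossings: 3.

3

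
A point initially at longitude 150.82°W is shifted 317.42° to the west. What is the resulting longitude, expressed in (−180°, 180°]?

Start at -150.82°; shift −317.42° → -468.24°.
-468.24° lies outside (−180°, 180°]; add 360° → -108.24°.

108.24°W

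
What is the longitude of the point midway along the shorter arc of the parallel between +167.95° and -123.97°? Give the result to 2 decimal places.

Signed shortest Δλ from +167.95° to -123.97° is +68.08°.
Midpoint longitude = +167.95° + (+68.08°)/2 = +167.95° + 34.04° = +201.99°.
Normalise into (−180°, 180°]: -158.01°.
(The naïve average (+167.95 + -123.97)/2 = 21.99° is on the wrong side of the globe.)

-158.01°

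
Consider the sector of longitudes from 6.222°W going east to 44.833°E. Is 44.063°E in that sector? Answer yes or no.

Band width going east from -6.222° to +44.833°: ((44.833 − -6.222) mod 360) = 51.055°.
Offset of +44.063° east of the west edge: ((44.063 − -6.222) mod 360) = 50.285°.
50.285° ≤ 51.055° ⇒ inside.

Yes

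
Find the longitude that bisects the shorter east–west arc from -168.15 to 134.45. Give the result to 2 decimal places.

Signed shortest Δλ from -168.15° to +134.45° is -57.40°.
Midpoint longitude = -168.15° + (-57.40°)/2 = -168.15° − 28.70° = -196.85°.
Normalise into (−180°, 180°]: +163.15°.
(The naïve average (-168.15 + +134.45)/2 = -16.85° is on the wrong side of the globe.)

+163.15°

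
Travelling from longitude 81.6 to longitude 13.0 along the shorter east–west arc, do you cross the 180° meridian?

No

Signed shortest Δλ = ((13.0 − 81.6 + 180) mod 360) − 180 = -68.6°.
Going west by 68.6° from +81.6° reaches +13.0° without touching 180°.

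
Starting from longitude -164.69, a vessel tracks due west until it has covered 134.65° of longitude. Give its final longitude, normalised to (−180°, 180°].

Start at -164.69°; shift −134.65° → -299.34°.
-299.34° lies outside (−180°, 180°]; add 360° → +60.66°.

+60.66°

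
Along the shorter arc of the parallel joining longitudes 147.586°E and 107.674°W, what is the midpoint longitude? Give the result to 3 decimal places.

Signed shortest Δλ from +147.586° to -107.674° is +104.740°.
Midpoint longitude = +147.586° + (+104.740°)/2 = +147.586° + 52.370° = +199.956°.
Normalise into (−180°, 180°]: -160.044°.
(The naïve average (+147.586 + -107.674)/2 = 19.956° is on the wrong side of the globe.)

160.044°W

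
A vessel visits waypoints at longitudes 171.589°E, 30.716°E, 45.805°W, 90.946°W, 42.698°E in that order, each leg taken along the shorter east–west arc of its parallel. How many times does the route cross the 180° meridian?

Leg 1: +171.589° → +30.716°, shortest Δλ = -140.873° (west) — does not cross 180°.
Leg 2: +30.716° → -45.805°, shortest Δλ = -76.521° (west) — does not cross 180°.
Leg 3: -45.805° → -90.946°, shortest Δλ = -45.141° (west) — does not cross 180°.
Leg 4: -90.946° → +42.698°, shortest Δλ = 133.644° (east) — does not cross 180°.
Total crossings: 0.

0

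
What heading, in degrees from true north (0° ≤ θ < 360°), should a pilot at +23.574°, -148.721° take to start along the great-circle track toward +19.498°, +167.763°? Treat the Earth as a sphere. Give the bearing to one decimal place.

272.9°

Δλ = 167.763 − -148.721 = 316.484°; wrapped into (−180°, 180°]: -43.516°.
θ = atan2( sin Δλ · cos φ₂ , cos φ₁ · sin φ₂ − sin φ₁ · cos φ₂ · cos Δλ )
  = atan2(-0.64907, 0.03253) = -87.131° → normalised to [0°, 360°): 272.869°.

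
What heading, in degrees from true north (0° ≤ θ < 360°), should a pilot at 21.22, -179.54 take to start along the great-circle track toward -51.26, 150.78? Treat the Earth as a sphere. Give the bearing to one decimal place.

Δλ = 150.78 − -179.54 = 330.32°; wrapped into (−180°, 180°]: -29.68°.
θ = atan2( sin Δλ · cos φ₂ , cos φ₁ · sin φ₂ − sin φ₁ · cos φ₂ · cos Δλ )
  = atan2(-0.30986, -0.92390) = -161.459° → normalised to [0°, 360°): 198.541°.

198.5°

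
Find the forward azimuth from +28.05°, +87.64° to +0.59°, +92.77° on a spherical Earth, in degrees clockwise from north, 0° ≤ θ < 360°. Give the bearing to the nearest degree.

169°

Δλ = 92.77 − 87.64 = 5.13°.
θ = atan2( sin Δλ · cos φ₂ , cos φ₁ · sin φ₂ − sin φ₁ · cos φ₂ · cos Δλ )
  = atan2(0.08941, -0.45925) = 168.983° → normalised to [0°, 360°): 168.983°.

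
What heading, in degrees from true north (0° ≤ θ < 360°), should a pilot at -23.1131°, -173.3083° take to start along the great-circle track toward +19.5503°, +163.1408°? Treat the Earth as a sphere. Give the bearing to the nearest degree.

330°

Δλ = 163.1408 − -173.3083 = 336.4491°; wrapped into (−180°, 180°]: -23.5509°.
θ = atan2( sin Δλ · cos φ₂ , cos φ₁ · sin φ₂ − sin φ₁ · cos φ₂ · cos Δλ )
  = atan2(-0.37653, 0.64688) = -30.202° → normalised to [0°, 360°): 329.798°.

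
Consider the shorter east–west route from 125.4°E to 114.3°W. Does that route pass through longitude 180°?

Naïve |-114.3 − 125.4| = 239.7° > 180°, so the shorter arc goes the other way round — across 180°.
Signed shortest Δλ = ((-114.3 − 125.4 + 180) mod 360) − 180 = 120.3°.
Going east by 120.3° from +125.4° passes through 180° before reaching -114.3°.

Yes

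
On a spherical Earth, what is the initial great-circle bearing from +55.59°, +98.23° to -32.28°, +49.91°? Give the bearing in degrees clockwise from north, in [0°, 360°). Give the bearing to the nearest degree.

220°

Δλ = 49.91 − 98.23 = -48.32°.
θ = atan2( sin Δλ · cos φ₂ , cos φ₁ · sin φ₂ − sin φ₁ · cos φ₂ · cos Δλ )
  = atan2(-0.63144, -0.76562) = -140.486° → normalised to [0°, 360°): 219.514°.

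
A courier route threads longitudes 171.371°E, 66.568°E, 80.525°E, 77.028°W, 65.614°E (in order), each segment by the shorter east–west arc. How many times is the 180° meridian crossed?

0

Leg 1: +171.371° → +66.568°, shortest Δλ = -104.803° (west) — does not cross 180°.
Leg 2: +66.568° → +80.525°, shortest Δλ = 13.957° (east) — does not cross 180°.
Leg 3: +80.525° → -77.028°, shortest Δλ = -157.553° (west) — does not cross 180°.
Leg 4: -77.028° → +65.614°, shortest Δλ = 142.642° (east) — does not cross 180°.
Total crossings: 0.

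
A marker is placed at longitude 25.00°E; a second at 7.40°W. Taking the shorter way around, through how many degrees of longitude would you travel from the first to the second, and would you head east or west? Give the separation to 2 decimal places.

Raw difference: -7.40 − 25.00 = -32.4°.
Normalise into (−180°, 180°]: -32.4° stays -32.4°.
Negative ⇒ the second point lies to the west; separation 32.40°.

32.40° west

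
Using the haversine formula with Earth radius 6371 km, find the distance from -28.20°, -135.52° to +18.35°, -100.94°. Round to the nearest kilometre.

Δλ = -100.94 − -135.52 = 34.58°.
Δφ = 18.35 − -28.20 = 46.55°.
a = sin²(Δφ/2) + cos φ₁ · cos φ₂ · sin²(Δλ/2) = 0.230029.
c = 2·atan2(√a, √(1−a)) = 1.00043 rad → d = 6371·c ≈ 6373.72 km.

6374 km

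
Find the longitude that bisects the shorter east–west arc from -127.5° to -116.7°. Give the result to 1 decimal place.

-122.1°

Signed shortest Δλ from -127.5° to -116.7° is +10.8°.
Midpoint longitude = -127.5° + (+10.8°)/2 = -127.5° + 5.4° = -122.1°.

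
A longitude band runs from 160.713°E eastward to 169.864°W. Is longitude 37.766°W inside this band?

Band width going east from +160.713° to -169.864°: ((-169.864 − 160.713) mod 360) = 29.423°.
Offset of -37.766° east of the west edge: ((-37.766 − 160.713) mod 360) = 161.521°.
161.521° > 29.423° ⇒ outside.

No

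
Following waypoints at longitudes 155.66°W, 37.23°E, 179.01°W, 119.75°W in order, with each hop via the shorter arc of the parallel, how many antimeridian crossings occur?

Leg 1: -155.66° → +37.23°, shortest Δλ = -167.11° (west) — crosses 180°.
Leg 2: +37.23° → -179.01°, shortest Δλ = 143.76° (east) — crosses 180°.
Leg 3: -179.01° → -119.75°, shortest Δλ = 59.26° (east) — does not cross 180°.
Total crossings: 2.

2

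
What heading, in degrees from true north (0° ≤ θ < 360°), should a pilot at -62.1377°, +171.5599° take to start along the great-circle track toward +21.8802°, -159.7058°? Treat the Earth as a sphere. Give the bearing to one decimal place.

26.5°

Δλ = -159.7058 − 171.5599 = -331.2657°; wrapped into (−180°, 180°]: 28.7343°.
θ = atan2( sin Δλ · cos φ₂ , cos φ₁ · sin φ₂ − sin φ₁ · cos φ₂ · cos Δλ )
  = atan2(0.44612, 0.89353) = 26.532° → normalised to [0°, 360°): 26.532°.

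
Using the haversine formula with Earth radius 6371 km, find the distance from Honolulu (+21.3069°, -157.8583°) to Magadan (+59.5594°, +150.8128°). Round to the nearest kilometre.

5842 km

Δλ = 150.8128 − -157.8583 = 308.6711°; wrapped into (−180°, 180°]: -51.3289°.
Δφ = 59.5594 − 21.3069 = 38.2525°.
a = sin²(Δφ/2) + cos φ₁ · cos φ₂ · sin²(Δλ/2) = 0.195893.
c = 2·atan2(√a, √(1−a)) = 0.91699 rad → d = 6371·c ≈ 5842.13 km.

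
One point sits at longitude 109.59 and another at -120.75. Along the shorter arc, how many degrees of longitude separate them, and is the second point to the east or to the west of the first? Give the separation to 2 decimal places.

129.66° east

Raw difference: -120.75 − 109.59 = -230.34°.
Normalise into (−180°, 180°]: -230.34° + 360° = 129.66°.
Positive ⇒ the second point lies to the east; separation 129.66°.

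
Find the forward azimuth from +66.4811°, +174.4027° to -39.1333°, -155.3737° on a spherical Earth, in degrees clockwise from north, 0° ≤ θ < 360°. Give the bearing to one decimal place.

155.7°

Δλ = -155.3737 − 174.4027 = -329.7764°; wrapped into (−180°, 180°]: 30.2236°.
θ = atan2( sin Δλ · cos φ₂ , cos φ₁ · sin φ₂ − sin φ₁ · cos φ₂ · cos Δλ )
  = atan2(0.39046, -0.86641) = 155.741° → normalised to [0°, 360°): 155.741°.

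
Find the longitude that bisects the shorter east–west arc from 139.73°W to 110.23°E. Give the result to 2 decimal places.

165.25°E

Signed shortest Δλ from -139.73° to +110.23° is -110.04°.
Midpoint longitude = -139.73° + (-110.04°)/2 = -139.73° − 55.02° = -194.75°.
Normalise into (−180°, 180°]: +165.25°.
(The naïve average (-139.73 + +110.23)/2 = -14.75° is on the wrong side of the globe.)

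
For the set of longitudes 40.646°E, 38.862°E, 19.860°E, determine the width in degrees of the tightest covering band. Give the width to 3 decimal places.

Sort the longitudes: +19.860°, +38.862°, +40.646°.
Eastward gaps between consecutive values (wrapping around): 19.002°, 1.784°, 339.214°.
Largest gap = 339.214° ⇒ minimal covering band is its complement: 360° − 339.214° = 20.786°.
Band runs from +19.860° eastward to +40.646°.

20.786°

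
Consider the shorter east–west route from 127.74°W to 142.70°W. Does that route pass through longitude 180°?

Signed shortest Δλ = ((-142.70 − -127.74 + 180) mod 360) − 180 = -14.96°.
Going west by 14.96° from -127.74° reaches -142.70° without touching 180°.

No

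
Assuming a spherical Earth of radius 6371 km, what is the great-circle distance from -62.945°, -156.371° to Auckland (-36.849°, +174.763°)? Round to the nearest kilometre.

Δλ = 174.763 − -156.371 = 331.134°; wrapped into (−180°, 180°]: -28.866°.
Δφ = -36.849 − -62.945 = 26.096°.
a = sin²(Δφ/2) + cos φ₁ · cos φ₂ · sin²(Δλ/2) = 0.073583.
c = 2·atan2(√a, √(1−a)) = 0.54941 rad → d = 6371·c ≈ 3500.27 km.

3500 km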